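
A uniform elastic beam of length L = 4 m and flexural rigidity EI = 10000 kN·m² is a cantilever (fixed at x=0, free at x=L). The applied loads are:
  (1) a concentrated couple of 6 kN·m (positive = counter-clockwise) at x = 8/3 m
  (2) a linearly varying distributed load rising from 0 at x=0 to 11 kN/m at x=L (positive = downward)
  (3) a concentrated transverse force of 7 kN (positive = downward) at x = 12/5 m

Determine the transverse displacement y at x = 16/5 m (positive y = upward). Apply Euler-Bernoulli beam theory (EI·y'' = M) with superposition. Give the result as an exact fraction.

y(16/5) = -604778/29296875 m

Load 1 — applied couple M₀=6 kN·m at a=8/3 m (b=L-a=4/3):
  y_1 = M₀a(2x-a)/(2EI)  [x>a] = 6·(8/3)·(2·(16/5)-(8/3))/(2·10000) = 28/9375 m
Load 2 — triangular load w₀=11 kN/m (0→w₀ over full span):
  y_2 = (w₀Lx³/12-w₀L²x²/6-w₀x⁵/(120L))/EI = (11·4·(16/5)³/12-11·4²·(16/5)²/6-11·(16/5)⁵/(120·4))/10000 = -550528/29296875 m
Load 3 — point force P=7 kN at a=12/5 m (b=L-a=8/5):
  y_3 = -Pa²(3x-a)/(6EI)  [x>a] = -7·(12/5)²·(3·(16/5)-(12/5))/(6·10000) = -378/78125 m
Superposition: y = Σ y_i = -604778/29296875 m ≈ -0.020643 m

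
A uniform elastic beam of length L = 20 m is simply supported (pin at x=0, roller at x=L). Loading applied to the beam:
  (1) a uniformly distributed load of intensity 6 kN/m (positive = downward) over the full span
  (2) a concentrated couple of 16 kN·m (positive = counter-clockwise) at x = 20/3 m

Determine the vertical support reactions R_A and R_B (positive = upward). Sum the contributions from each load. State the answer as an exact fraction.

R_A = 304/5 kN, R_B = 296/5 kN

Load 1 — uniform load w=6 kN/m over full span:
  R_A = wL/2 = 6·20/2 = 60 kN
  R_B = wL/2 = 6·20/2 = 60 kN
Load 2 — applied couple M₀=16 kN·m at a=20/3 m (b=L-a=40/3):
  R_A = M₀/L = 16/20 = 4/5 kN
  R_B = -M₀/L = -16/20 = -4/5 kN
Superposition: R_A = 304/5 kN, R_B = 296/5 kN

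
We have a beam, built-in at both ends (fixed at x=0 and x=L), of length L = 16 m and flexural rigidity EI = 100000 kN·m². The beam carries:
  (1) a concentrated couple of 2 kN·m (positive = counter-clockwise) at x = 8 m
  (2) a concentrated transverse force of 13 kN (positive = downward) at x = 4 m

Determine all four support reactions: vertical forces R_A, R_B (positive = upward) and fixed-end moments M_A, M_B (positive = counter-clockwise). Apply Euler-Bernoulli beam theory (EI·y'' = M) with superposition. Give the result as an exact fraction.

R_A = 357/32 kN, M_A = 119/4 kN·m, R_B = 59/32 kN, M_B = -37/4 kN·m

Load 1 — applied couple M₀=2 kN·m at a=8 m (b=L-a=8):
  R_A = 6M₀ab/L³ = 6·2·8·8/16³ = 3/16 kN
  M_A = M₀b(2a-b)/L² = 2·8·(2·8-8)/16² = 1/2 kN·m
  R_B = -6M₀ab/L³ = -6·2·8·8/16³ = -3/16 kN
  M_B = M₀a(2b-a)/L² = 2·8·(2·8-8)/16² = 1/2 kN·m
Load 2 — point force P=13 kN at a=4 m (b=L-a=12):
  R_A = Pb²(3a+b)/L³ = 13·12²·(3·4+12)/16³ = 351/32 kN
  M_A = Pab²/L² = 13·4·12²/16² = 117/4 kN·m
  R_B = Pa²(a+3b)/L³ = 13·4²·(4+3·12)/16³ = 65/32 kN
  M_B = -Pa²b/L² = -13·4²·12/16² = -39/4 kN·m
Superposition: R_A = 357/32 kN, M_A = 119/4 kN·m, R_B = 59/32 kN, M_B = -37/4 kN·m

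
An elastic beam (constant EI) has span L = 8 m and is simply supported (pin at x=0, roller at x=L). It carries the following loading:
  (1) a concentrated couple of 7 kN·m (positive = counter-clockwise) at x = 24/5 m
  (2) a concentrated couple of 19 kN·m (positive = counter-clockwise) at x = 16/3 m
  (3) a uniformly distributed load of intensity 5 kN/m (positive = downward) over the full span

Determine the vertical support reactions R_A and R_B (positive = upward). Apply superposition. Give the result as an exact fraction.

R_A = 93/4 kN, R_B = 67/4 kN

Load 1 — applied couple M₀=7 kN·m at a=24/5 m (b=L-a=16/5):
  R_A = M₀/L = 7/8 kN
  R_B = -M₀/L = -7/8 kN
Load 2 — applied couple M₀=19 kN·m at a=16/3 m (b=L-a=8/3):
  R_A = M₀/L = 19/8 kN
  R_B = -M₀/L = -19/8 kN
Load 3 — uniform load w=5 kN/m over full span:
  R_A = wL/2 = 5·8/2 = 20 kN
  R_B = wL/2 = 5·8/2 = 20 kN
Superposition: R_A = 93/4 kN, R_B = 67/4 kN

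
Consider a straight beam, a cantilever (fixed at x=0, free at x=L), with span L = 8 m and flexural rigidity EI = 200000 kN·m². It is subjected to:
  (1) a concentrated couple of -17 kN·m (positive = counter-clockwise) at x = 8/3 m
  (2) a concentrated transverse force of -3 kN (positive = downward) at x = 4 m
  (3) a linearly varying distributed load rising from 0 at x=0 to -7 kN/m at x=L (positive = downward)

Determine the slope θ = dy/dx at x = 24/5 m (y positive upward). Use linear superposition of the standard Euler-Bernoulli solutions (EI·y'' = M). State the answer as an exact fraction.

Load 1 — applied couple M₀=-17 kN·m at a=8/3 m (b=L-a=16/3):
  θ_1 = M₀a/EI  [x>a] = (-17)·(8/3)/200000 = -17/75000 rad
Load 2 — point force P=-3 kN at a=4 m (b=L-a=4):
  θ_2 = -Pa²/(2EI)  [x>a] = -(-3)·4²/(2·200000) = 3/25000 rad
Load 3 — triangular load w₀=-7 kN/m (0→w₀ over full span):
  θ_3 = (w₀Lx²/4-w₀L²x/3-w₀x⁴/(24L))/EI = ((-7)·8·(24/5)²/4-(-7)·8²·(24/5)/3-(-7)·(24/5)⁴/(24·8))/200000 = 4039/1953125 rad
Superposition: θ = Σ θ_i = 11492/5859375 rad ≈ 0.001961 rad

θ(24/5) = 11492/5859375 rad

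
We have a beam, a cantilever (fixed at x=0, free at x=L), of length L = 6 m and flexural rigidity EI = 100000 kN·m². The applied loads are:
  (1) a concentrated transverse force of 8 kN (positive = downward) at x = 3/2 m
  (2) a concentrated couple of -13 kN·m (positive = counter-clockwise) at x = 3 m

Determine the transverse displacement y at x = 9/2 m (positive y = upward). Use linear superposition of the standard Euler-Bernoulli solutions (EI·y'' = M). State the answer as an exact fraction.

y(9/2) = -153/100000 m

Load 1 — point force P=8 kN at a=3/2 m (b=L-a=9/2):
  y_1 = -Pa²(3x-a)/(6EI)  [x>a] = -8·(3/2)²·(3·(9/2)-(3/2))/(6·100000) = -9/25000 m
Load 2 — applied couple M₀=-13 kN·m at a=3 m (b=L-a=3):
  y_2 = M₀a(2x-a)/(2EI)  [x>a] = (-13)·3·(2·(9/2)-3)/(2·100000) = -117/100000 m
Superposition: y = Σ y_i = -153/100000 m ≈ -0.001530 m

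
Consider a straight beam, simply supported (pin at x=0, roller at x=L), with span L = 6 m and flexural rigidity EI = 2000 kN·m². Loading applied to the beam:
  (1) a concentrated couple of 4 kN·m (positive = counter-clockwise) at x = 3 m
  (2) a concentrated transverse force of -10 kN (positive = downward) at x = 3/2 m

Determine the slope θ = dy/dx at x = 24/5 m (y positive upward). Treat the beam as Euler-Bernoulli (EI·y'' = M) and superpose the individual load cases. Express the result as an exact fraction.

Load 1 — applied couple M₀=4 kN·m at a=3 m (b=L-a=3):
  θ_1 = (M₀x²/(2L)-M₀(x-a)+C₁)/EI  [x>a] with C₁=M₀(3b²-L²)/(6L)=-1 = (4·(24/5)²/(2·6)-4·((24/5)-3)+(-1))/2000 = -13/50000 rad
Load 2 — point force P=-10 kN at a=3/2 m (b=L-a=9/2):
  θ_2 = -Pa(2L²-6Lx+3x²+a²)/(6LEI)  [x>a] = -(-10)·(3/2)·(2·6²-6·6·(24/5)+3·(24/5)²+(3/2)²)/(6·6·2000) = -981/160000 rad
Superposition: θ = Σ θ_i = -5113/800000 rad ≈ -0.006391 rad

θ(24/5) = -5113/800000 rad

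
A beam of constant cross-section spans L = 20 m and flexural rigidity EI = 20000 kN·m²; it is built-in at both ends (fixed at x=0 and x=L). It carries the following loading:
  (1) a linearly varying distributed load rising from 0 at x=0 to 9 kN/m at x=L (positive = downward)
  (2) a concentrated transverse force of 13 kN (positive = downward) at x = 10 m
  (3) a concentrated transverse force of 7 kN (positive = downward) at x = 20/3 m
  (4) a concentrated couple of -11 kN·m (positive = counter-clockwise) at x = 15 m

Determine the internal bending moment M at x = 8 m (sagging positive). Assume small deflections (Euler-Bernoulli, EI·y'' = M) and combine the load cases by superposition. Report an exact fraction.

M(8) = 187909/2160 kN·m

Load 1 — triangular load w₀=9 kN/m (0→w₀ over full span):
  M_1 = 3w₀Lx/20 - w₀L²/30 - w₀x³/(6L) = 3·9·20·8/20 - 9·20²/30 - 9·8³/(6·20) = 288/5 kN·m
Load 2 — point force P=13 kN at a=10 m (b=L-a=10):
  M_2 = Pb²(3a+b)x/L³ - Pab²/L²  [x≤a] = 13·10²·(3·10+10)·8/20³ - 13·10·10²/20² = 39/2 kN·m
Load 3 — point force P=7 kN at a=20/3 m (b=L-a=40/3):
  M_3 = Pa²(a+3b)(L-x)/L³ - Pa²b/L²  [x>a] = 7·(20/3)²·((20/3)+3·(40/3))·(20-8)/20³ - 7·(20/3)²·(40/3)/20² = 308/27 kN·m
Load 4 — applied couple M₀=-11 kN·m at a=15 m (b=L-a=5):
  M_4 = R_Ax - M_A  [x≤a] with R_A=-99/160, M_A=-55/16 = (-99/160)·8 - (-55/16) = -121/80 kN·m
Superposition: M = Σ M_i = 187909/2160 kN·m ≈ 86.994907 kN·m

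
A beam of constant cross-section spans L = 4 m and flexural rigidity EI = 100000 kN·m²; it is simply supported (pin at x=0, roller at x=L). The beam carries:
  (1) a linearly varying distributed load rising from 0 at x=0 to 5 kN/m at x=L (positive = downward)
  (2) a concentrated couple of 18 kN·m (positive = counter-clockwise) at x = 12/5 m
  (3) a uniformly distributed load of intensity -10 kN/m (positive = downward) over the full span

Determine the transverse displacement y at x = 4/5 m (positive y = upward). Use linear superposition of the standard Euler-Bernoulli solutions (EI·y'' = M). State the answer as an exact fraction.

Load 1 — triangular load w₀=5 kN/m (0→w₀ over full span):
  y_1 = -w₀x(7L⁴-10L²x²+3x⁴)/(360LEI) = -5·(4/5)·(7·4⁴-10·4²·(4/5)²+3·(4/5)⁴)/(360·4·100000) = -1376/29296875 m
Load 2 — applied couple M₀=18 kN·m at a=12/5 m (b=L-a=8/5):
  y_2 = (M₀x³/(6L)+C₁x)/EI  [x≤a] with C₁=M₀(3b²-L²)/(6L)=-156/25 = (18·(4/5)³/(6·4)+(-156/25)·(4/5))/100000 = -18/390625 m
Load 3 — uniform load w=-10 kN/m over full span:
  y_3 = -wx(L³-2Lx²+x³)/(24EI) = -(-10)·(4/5)·(4³-2·4·(4/5)²+(4/5)³)/(24·100000) = 232/1171875 m
Superposition: y = Σ y_i = 3074/29296875 m ≈ 0.000105 m

y(4/5) = 3074/29296875 m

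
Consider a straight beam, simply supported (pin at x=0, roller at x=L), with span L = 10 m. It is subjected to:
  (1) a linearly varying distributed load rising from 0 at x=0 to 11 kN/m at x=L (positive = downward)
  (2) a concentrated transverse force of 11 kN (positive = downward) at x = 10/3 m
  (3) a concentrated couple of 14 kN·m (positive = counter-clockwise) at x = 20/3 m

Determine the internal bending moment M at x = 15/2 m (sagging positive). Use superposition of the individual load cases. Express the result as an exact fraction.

Load 1 — triangular load w₀=11 kN/m (0→w₀ over full span):
  M_1 = w₀Lx/6 - w₀x³/(6L) = 11·10·(15/2)/6 - 11·(15/2)³/(6·10) = 1925/32 kN·m
Load 2 — point force P=11 kN at a=10/3 m (b=L-a=20/3):
  M_2 = Pa(L-x)/L  [x>a] = 11·(10/3)·(10-(15/2))/10 = 55/6 kN·m
Load 3 — applied couple M₀=14 kN·m at a=20/3 m (b=L-a=10/3):
  M_3 = M₀x/L - M₀  [x>a] = 14·(15/2)/10 - 14 = -7/2 kN·m
Superposition: M = Σ M_i = 6319/96 kN·m ≈ 65.822917 kN·m

M(15/2) = 6319/96 kN·m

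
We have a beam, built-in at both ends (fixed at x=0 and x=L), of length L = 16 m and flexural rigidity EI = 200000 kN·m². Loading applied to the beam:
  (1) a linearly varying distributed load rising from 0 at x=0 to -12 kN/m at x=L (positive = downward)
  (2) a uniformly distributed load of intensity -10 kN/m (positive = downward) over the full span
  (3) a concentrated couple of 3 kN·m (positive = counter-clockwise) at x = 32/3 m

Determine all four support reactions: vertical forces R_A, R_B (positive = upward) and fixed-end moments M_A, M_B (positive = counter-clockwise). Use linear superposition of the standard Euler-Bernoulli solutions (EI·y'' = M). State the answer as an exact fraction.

Load 1 — triangular load w₀=-12 kN/m (0→w₀ over full span):
  R_A = 3w₀L/20 = 3·(-12)·16/20 = -144/5 kN
  M_A = w₀L²/30 = (-12)·16²/30 = -512/5 kN·m
  R_B = 7w₀L/20 = 7·(-12)·16/20 = -336/5 kN
  M_B = -w₀L²/20 = -(-12)·16²/20 = 768/5 kN·m
Load 2 — uniform load w=-10 kN/m over full span:
  R_A = wL/2 = (-10)·16/2 = -80 kN
  M_A = wL²/12 = (-10)·16²/12 = -640/3 kN·m
  R_B = wL/2 = (-10)·16/2 = -80 kN
  M_B = -wL²/12 = -(-10)·16²/12 = 640/3 kN·m
Load 3 — applied couple M₀=3 kN·m at a=32/3 m (b=L-a=16/3):
  R_A = 6M₀ab/L³ = 6·3·(32/3)·(16/3)/16³ = 1/4 kN
  M_A = M₀b(2a-b)/L² = 3·(16/3)·(2·(32/3)-(16/3))/16² = 1 kN·m
  R_B = -6M₀ab/L³ = -6·3·(32/3)·(16/3)/16³ = -1/4 kN
  M_B = M₀a(2b-a)/L² = 3·(32/3)·(2·(16/3)-(32/3))/16² = 0 kN·m
Superposition: R_A = -2171/20 kN, M_A = -4721/15 kN·m, R_B = -2949/20 kN, M_B = 5504/15 kN·m

R_A = -2171/20 kN, M_A = -4721/15 kN·m, R_B = -2949/20 kN, M_B = 5504/15 kN·m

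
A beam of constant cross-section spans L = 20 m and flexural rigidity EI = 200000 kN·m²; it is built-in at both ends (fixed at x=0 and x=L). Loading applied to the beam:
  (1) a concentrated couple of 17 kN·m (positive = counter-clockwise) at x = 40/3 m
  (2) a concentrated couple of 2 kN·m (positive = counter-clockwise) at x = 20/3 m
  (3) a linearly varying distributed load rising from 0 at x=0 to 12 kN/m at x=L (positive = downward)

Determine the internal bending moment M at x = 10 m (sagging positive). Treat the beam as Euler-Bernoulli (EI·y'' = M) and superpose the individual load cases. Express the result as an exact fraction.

M(10) = 105 kN·m

Load 1 — applied couple M₀=17 kN·m at a=40/3 m (b=L-a=20/3):
  M_1 = R_Ax - M_A  [x≤a] with R_A=17/15, M_A=17/3 = (17/15)·10 - (17/3) = 17/3 kN·m
Load 2 — applied couple M₀=2 kN·m at a=20/3 m (b=L-a=40/3):
  M_2 = R_Ax - M_A - M₀  [x>a] with R_A=2/15, M_A=0 = (2/15)·10 - 0 - 2 = -2/3 kN·m
Load 3 — triangular load w₀=12 kN/m (0→w₀ over full span):
  M_3 = 3w₀Lx/20 - w₀L²/30 - w₀x³/(6L) = 3·12·20·10/20 - 12·20²/30 - 12·10³/(6·20) = 100 kN·m
Superposition: M = Σ M_i = 105 kN·m ≈ 105.000000 kN·m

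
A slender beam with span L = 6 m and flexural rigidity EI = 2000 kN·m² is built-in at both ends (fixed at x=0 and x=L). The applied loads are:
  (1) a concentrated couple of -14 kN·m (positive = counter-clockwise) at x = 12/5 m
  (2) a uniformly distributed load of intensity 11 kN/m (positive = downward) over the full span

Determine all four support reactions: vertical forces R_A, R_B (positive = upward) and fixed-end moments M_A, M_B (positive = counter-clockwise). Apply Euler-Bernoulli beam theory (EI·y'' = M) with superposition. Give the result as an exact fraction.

Load 1 — applied couple M₀=-14 kN·m at a=12/5 m (b=L-a=18/5):
  R_A = 6M₀ab/L³ = 6·(-14)·(12/5)·(18/5)/6³ = -84/25 kN
  M_A = M₀b(2a-b)/L² = (-14)·(18/5)·(2·(12/5)-(18/5))/6² = -42/25 kN·m
  R_B = -6M₀ab/L³ = -6·(-14)·(12/5)·(18/5)/6³ = 84/25 kN
  M_B = M₀a(2b-a)/L² = (-14)·(12/5)·(2·(18/5)-(12/5))/6² = -112/25 kN·m
Load 2 — uniform load w=11 kN/m over full span:
  R_A = wL/2 = 11·6/2 = 33 kN
  M_A = wL²/12 = 11·6²/12 = 33 kN·m
  R_B = wL/2 = 11·6/2 = 33 kN
  M_B = -wL²/12 = -11·6²/12 = -33 kN·m
Superposition: R_A = 741/25 kN, M_A = 783/25 kN·m, R_B = 909/25 kN, M_B = -937/25 kN·m

R_A = 741/25 kN, M_A = 783/25 kN·m, R_B = 909/25 kN, M_B = -937/25 kN·m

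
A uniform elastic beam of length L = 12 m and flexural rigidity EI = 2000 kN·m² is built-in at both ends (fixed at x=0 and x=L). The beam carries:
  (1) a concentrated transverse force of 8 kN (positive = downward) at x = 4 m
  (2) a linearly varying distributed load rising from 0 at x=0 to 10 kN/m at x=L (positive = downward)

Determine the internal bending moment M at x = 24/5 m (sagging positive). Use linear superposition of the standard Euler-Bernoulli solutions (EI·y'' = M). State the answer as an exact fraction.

M(24/5) = 6944/225 kN·m

Load 1 — point force P=8 kN at a=4 m (b=L-a=8):
  M_1 = Pa²(a+3b)(L-x)/L³ - Pa²b/L²  [x>a] = 8·4²·(4+3·8)·(12-(24/5))/12³ - 8·4²·8/12² = 352/45 kN·m
Load 2 — triangular load w₀=10 kN/m (0→w₀ over full span):
  M_2 = 3w₀Lx/20 - w₀L²/30 - w₀x³/(6L) = 3·10·12·(24/5)/20 - 10·12²/30 - 10·(24/5)³/(6·12) = 576/25 kN·m
Superposition: M = Σ M_i = 6944/225 kN·m ≈ 30.862222 kN·m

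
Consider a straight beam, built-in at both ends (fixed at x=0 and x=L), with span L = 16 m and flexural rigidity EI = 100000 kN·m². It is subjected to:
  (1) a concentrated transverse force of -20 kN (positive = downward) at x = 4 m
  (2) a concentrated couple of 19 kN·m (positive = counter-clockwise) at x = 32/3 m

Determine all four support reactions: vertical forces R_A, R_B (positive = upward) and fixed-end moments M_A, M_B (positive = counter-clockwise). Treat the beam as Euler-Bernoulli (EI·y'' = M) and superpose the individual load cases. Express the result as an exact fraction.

Load 1 — point force P=-20 kN at a=4 m (b=L-a=12):
  R_A = Pb²(3a+b)/L³ = (-20)·12²·(3·4+12)/16³ = -135/8 kN
  M_A = Pab²/L² = (-20)·4·12²/16² = -45 kN·m
  R_B = Pa²(a+3b)/L³ = (-20)·4²·(4+3·12)/16³ = -25/8 kN
  M_B = -Pa²b/L² = -(-20)·4²·12/16² = 15 kN·m
Load 2 — applied couple M₀=19 kN·m at a=32/3 m (b=L-a=16/3):
  R_A = 6M₀ab/L³ = 6·19·(32/3)·(16/3)/16³ = 19/12 kN
  M_A = M₀b(2a-b)/L² = 19·(16/3)·(2·(32/3)-(16/3))/16² = 19/3 kN·m
  R_B = -6M₀ab/L³ = -6·19·(32/3)·(16/3)/16³ = -19/12 kN
  M_B = M₀a(2b-a)/L² = 19·(32/3)·(2·(16/3)-(32/3))/16² = 0 kN·m
Superposition: R_A = -367/24 kN, M_A = -116/3 kN·m, R_B = -113/24 kN, M_B = 15 kN·m

R_A = -367/24 kN, M_A = -116/3 kN·m, R_B = -113/24 kN, M_B = 15 kN·m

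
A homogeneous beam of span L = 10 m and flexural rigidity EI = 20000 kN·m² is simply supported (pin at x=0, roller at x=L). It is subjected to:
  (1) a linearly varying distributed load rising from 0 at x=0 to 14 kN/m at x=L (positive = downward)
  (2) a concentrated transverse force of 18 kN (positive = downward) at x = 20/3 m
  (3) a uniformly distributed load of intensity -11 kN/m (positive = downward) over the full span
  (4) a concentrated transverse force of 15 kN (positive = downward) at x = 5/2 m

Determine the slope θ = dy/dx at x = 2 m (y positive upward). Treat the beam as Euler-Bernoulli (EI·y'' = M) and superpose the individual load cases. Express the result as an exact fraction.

θ(2) = 131/28800000 rad

Load 1 — triangular load w₀=14 kN/m (0→w₀ over full span):
  θ_1 = -w₀(7L⁴-30L²x²+15x⁴)/(360LEI) = -14·(7·10⁴-30·10²·2²+15·2⁴)/(360·10·20000) = -637/56250 rad
Load 2 — point force P=18 kN at a=20/3 m (b=L-a=10/3):
  θ_2 = -Pb(L²-b²-3x²)/(6LEI)  [x≤a] = -18·(10/3)·(10²-(10/3)²-3·2²)/(6·10·20000) = -173/45000 rad
Load 3 — uniform load w=-11 kN/m over full span:
  θ_3 = -w(L³-6Lx²+4x³)/(24EI) = -(-11)·(10³-6·10·2²+4·2³)/(24·20000) = 363/20000 rad
Load 4 — point force P=15 kN at a=5/2 m (b=L-a=15/2):
  θ_4 = -Pb(L²-b²-3x²)/(6LEI)  [x≤a] = -15·(15/2)·(10²-(15/2)²-3·2²)/(6·10·20000) = -381/128000 rad
Superposition: θ = Σ θ_i = 131/28800000 rad ≈ 0.000005 rad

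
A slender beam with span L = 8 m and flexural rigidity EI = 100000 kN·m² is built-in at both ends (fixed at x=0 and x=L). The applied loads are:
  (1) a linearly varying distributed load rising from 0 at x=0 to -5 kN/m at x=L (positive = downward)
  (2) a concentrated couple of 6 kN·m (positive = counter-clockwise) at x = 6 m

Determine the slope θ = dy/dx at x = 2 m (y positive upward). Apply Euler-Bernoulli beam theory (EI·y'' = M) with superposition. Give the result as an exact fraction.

Load 1 — triangular load w₀=-5 kN/m (0→w₀ over full span):
  θ_1 = -w₀(2x(L-x)(L-2x)(x+2L)+x²(L-x)²)/(120LEI) = -(-5)·(2·2·(8-2)·(8-2·2)·(2+2·8)+2²·(8-2)²)/(120·8·100000) = 39/400000 rad
Load 2 — applied couple M₀=6 kN·m at a=6 m (b=L-a=2):
  θ_2 = (R_Ax²/2 - M_Ax)/EI  [x≤a] with R_A=27/32, M_A=15/8 = ((27/32)·2²/2 - (15/8)·2)/100000 = -33/1600000 rad
Superposition: θ = Σ θ_i = 123/1600000 rad ≈ 0.000077 rad

θ(2) = 123/1600000 rad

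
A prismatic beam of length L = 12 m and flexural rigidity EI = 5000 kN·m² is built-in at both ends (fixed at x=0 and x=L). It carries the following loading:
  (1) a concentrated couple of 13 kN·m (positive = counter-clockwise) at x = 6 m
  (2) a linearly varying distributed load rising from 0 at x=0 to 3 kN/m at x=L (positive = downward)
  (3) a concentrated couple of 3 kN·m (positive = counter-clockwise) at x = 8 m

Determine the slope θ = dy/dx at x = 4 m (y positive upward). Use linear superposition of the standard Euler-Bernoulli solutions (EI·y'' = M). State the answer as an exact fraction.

Load 1 — applied couple M₀=13 kN·m at a=6 m (b=L-a=6):
  θ_1 = (R_Ax²/2 - M_Ax)/EI  [x≤a] with R_A=13/8, M_A=13/4 = ((13/8)·4²/2 - (13/4)·4)/5000 = 0 rad
Load 2 — triangular load w₀=3 kN/m (0→w₀ over full span):
  θ_2 = -w₀(2x(L-x)(L-2x)(x+2L)+x²(L-x)²)/(120LEI) = -3·(2·4·(12-4)·(12-2·4)·(4+2·12)+4²·(12-4)²)/(120·12·5000) = -32/9375 rad
Load 3 — applied couple M₀=3 kN·m at a=8 m (b=L-a=4):
  θ_3 = (R_Ax²/2 - M_Ax)/EI  [x≤a] with R_A=1/3, M_A=1 = ((1/3)·4²/2 - 1·4)/5000 = -1/3750 rad
Superposition: θ = Σ θ_i = -23/6250 rad ≈ -0.003680 rad

θ(4) = -23/6250 rad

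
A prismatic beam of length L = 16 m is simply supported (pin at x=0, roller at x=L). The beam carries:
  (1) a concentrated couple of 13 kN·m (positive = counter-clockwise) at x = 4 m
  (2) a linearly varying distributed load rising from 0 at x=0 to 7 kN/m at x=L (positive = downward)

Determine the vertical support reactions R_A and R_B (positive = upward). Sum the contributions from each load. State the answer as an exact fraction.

Load 1 — applied couple M₀=13 kN·m at a=4 m (b=L-a=12):
  R_A = M₀/L = 13/16 kN
  R_B = -M₀/L = -13/16 kN
Load 2 — triangular load w₀=7 kN/m (0→w₀ over full span):
  R_A = w₀L/6 = 7·16/6 = 56/3 kN
  R_B = w₀L/3 = 7·16/3 = 112/3 kN
Superposition: R_A = 935/48 kN, R_B = 1753/48 kN

R_A = 935/48 kN, R_B = 1753/48 kN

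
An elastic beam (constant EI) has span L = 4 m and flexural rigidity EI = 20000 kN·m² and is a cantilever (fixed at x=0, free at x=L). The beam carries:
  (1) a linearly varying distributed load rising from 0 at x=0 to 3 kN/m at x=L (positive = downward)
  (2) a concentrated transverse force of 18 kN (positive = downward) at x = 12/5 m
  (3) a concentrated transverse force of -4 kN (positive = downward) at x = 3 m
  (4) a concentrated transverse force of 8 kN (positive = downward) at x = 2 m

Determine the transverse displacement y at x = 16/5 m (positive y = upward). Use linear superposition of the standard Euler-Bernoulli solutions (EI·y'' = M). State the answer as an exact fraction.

y(16/5) = -4139027/468750000 m

Load 1 — triangular load w₀=3 kN/m (0→w₀ over full span):
  y_1 = (w₀Lx³/12-w₀L²x²/6-w₀x⁵/(120L))/EI = (3·4·(16/5)³/12-3·4²·(16/5)²/6-3·(16/5)⁵/(120·4))/20000 = -25024/9765625 m
Load 2 — point force P=18 kN at a=12/5 m (b=L-a=8/5):
  y_2 = -Pa²(3x-a)/(6EI)  [x>a] = -18·(12/5)²·(3·(16/5)-(12/5))/(6·20000) = -486/78125 m
Load 3 — point force P=-4 kN at a=3 m (b=L-a=1):
  y_3 = -Pa²(3x-a)/(6EI)  [x>a] = -(-4)·3²·(3·(16/5)-3)/(6·20000) = 99/50000 m
Load 4 — point force P=8 kN at a=2 m (b=L-a=2):
  y_4 = -Pa²(3x-a)/(6EI)  [x>a] = -8·2²·(3·(16/5)-2)/(6·20000) = -19/9375 m
Superposition: y = Σ y_i = -4139027/468750000 m ≈ -0.008830 m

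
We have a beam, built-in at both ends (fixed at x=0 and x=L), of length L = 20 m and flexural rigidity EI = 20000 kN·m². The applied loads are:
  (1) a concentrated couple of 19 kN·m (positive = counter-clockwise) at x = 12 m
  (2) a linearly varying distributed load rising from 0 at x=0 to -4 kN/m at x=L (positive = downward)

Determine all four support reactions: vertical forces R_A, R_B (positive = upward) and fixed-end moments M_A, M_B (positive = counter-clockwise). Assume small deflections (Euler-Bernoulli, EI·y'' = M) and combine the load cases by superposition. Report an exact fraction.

R_A = -1329/125 kN, M_A = -3544/75 kN·m, R_B = -3671/125 kN, M_B = 2057/25 kN·m

Load 1 — applied couple M₀=19 kN·m at a=12 m (b=L-a=8):
  R_A = 6M₀ab/L³ = 6·19·12·8/20³ = 171/125 kN
  M_A = M₀b(2a-b)/L² = 19·8·(2·12-8)/20² = 152/25 kN·m
  R_B = -6M₀ab/L³ = -6·19·12·8/20³ = -171/125 kN
  M_B = M₀a(2b-a)/L² = 19·12·(2·8-12)/20² = 57/25 kN·m
Load 2 — triangular load w₀=-4 kN/m (0→w₀ over full span):
  R_A = 3w₀L/20 = 3·(-4)·20/20 = -12 kN
  M_A = w₀L²/30 = (-4)·20²/30 = -160/3 kN·m
  R_B = 7w₀L/20 = 7·(-4)·20/20 = -28 kN
  M_B = -w₀L²/20 = -(-4)·20²/20 = 80 kN·m
Superposition: R_A = -1329/125 kN, M_A = -3544/75 kN·m, R_B = -3671/125 kN, M_B = 2057/25 kN·m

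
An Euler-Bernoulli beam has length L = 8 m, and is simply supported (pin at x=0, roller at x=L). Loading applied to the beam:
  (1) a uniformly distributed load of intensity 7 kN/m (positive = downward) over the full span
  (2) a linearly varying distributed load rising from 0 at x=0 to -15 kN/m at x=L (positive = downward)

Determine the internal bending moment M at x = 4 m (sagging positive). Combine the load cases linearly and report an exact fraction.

M(4) = -4 kN·m

Load 1 — uniform load w=7 kN/m over full span:
  M_1 = wx(L-x)/2 = 7·4·(8-4)/2 = 56 kN·m
Load 2 — triangular load w₀=-15 kN/m (0→w₀ over full span):
  M_2 = w₀Lx/6 - w₀x³/(6L) = (-15)·8·4/6 - (-15)·4³/(6·8) = -60 kN·m
Superposition: M = Σ M_i = -4 kN·m ≈ -4.000000 kN·m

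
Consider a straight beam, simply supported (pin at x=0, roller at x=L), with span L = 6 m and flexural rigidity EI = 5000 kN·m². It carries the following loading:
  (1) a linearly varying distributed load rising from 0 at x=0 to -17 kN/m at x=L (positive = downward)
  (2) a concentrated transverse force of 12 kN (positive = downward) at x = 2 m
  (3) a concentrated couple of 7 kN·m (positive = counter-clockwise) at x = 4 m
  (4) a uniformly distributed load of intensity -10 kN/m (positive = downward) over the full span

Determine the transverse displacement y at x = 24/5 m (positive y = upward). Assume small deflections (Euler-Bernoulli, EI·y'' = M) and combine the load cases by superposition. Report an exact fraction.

Load 1 — triangular load w₀=-17 kN/m (0→w₀ over full span):
  y_1 = -w₀x(7L⁴-10L²x²+3x⁴)/(360LEI) = -(-17)·(24/5)·(7·6⁴-10·6²·(24/5)²+3·(24/5)⁴)/(360·6·5000) = 174879/9765625 m
Load 2 — point force P=12 kN at a=2 m (b=L-a=4):
  y_2 = -Pa(L-x)(2Lx-a²-x²)/(6LEI)  [x>a] = -12·2·(6-(24/5))·(2·6·(24/5)-2²-(24/5)²)/(6·6·5000) = -382/78125 m
Load 3 — applied couple M₀=7 kN·m at a=4 m (b=L-a=2):
  y_3 = (M₀x³/(6L)-M₀(x-a)²/2+C₁x)/EI  [x>a] with C₁=M₀(3b²-L²)/(6L)=-14/3 = (7·(24/5)³/(6·6)-7·((24/5)-4)²/2+(-14/3)·(24/5))/5000 = -49/78125 m
Load 4 — uniform load w=-10 kN/m over full span:
  y_4 = -wx(L³-2Lx²+x³)/(24EI) = -(-10)·(24/5)·(6³-2·6·(24/5)²+(24/5)³)/(24·5000) = 1566/78125 m
Superposition: y = Σ y_i = 316754/9765625 m ≈ 0.032436 m

y(24/5) = 316754/9765625 m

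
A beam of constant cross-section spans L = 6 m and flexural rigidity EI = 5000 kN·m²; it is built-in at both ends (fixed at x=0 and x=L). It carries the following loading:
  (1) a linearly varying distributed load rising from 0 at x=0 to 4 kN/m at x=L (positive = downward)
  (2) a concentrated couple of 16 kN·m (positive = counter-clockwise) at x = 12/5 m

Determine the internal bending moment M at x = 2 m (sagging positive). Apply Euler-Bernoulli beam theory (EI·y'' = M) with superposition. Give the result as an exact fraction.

Load 1 — triangular load w₀=4 kN/m (0→w₀ over full span):
  M_1 = 3w₀Lx/20 - w₀L²/30 - w₀x³/(6L) = 3·4·6·2/20 - 4·6²/30 - 4·2³/(6·6) = 68/45 kN·m
Load 2 — applied couple M₀=16 kN·m at a=12/5 m (b=L-a=18/5):
  M_2 = R_Ax - M_A  [x≤a] with R_A=96/25, M_A=48/25 = (96/25)·2 - (48/25) = 144/25 kN·m
Superposition: M = Σ M_i = 1636/225 kN·m ≈ 7.271111 kN·m

M(2) = 1636/225 kN·m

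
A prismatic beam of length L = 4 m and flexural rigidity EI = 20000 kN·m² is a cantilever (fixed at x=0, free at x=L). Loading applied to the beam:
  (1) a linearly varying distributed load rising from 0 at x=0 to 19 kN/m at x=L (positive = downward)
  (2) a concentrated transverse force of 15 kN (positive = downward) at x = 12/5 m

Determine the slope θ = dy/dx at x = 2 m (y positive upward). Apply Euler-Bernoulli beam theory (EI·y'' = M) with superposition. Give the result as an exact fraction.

Load 1 — triangular load w₀=19 kN/m (0→w₀ over full span):
  θ_1 = (w₀Lx²/4-w₀L²x/3-w₀x⁴/(24L))/EI = (19·4·2²/4-19·4²·2/3-19·2⁴/(24·4))/20000 = -779/120000 rad
Load 2 — point force P=15 kN at a=12/5 m (b=L-a=8/5):
  θ_2 = -Px(2a-x)/(2EI)  [x≤a] = -15·2·(2·(12/5)-2)/(2·20000) = -21/10000 rad
Superposition: θ = Σ θ_i = -1031/120000 rad ≈ -0.008592 rad

θ(2) = -1031/120000 rad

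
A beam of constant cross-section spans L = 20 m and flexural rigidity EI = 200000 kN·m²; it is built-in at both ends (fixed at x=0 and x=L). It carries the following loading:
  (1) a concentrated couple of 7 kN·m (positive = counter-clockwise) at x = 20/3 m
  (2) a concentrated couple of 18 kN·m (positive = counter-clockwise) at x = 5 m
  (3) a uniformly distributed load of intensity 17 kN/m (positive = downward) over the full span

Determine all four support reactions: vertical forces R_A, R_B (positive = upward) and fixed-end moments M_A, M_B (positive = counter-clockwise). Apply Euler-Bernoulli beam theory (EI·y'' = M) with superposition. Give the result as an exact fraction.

Load 1 — applied couple M₀=7 kN·m at a=20/3 m (b=L-a=40/3):
  R_A = 6M₀ab/L³ = 6·7·(20/3)·(40/3)/20³ = 7/15 kN
  M_A = M₀b(2a-b)/L² = 7·(40/3)·(2·(20/3)-(40/3))/20² = 0 kN·m
  R_B = -6M₀ab/L³ = -6·7·(20/3)·(40/3)/20³ = -7/15 kN
  M_B = M₀a(2b-a)/L² = 7·(20/3)·(2·(40/3)-(20/3))/20² = 7/3 kN·m
Load 2 — applied couple M₀=18 kN·m at a=5 m (b=L-a=15):
  R_A = 6M₀ab/L³ = 6·18·5·15/20³ = 81/80 kN
  M_A = M₀b(2a-b)/L² = 18·15·(2·5-15)/20² = -27/8 kN·m
  R_B = -6M₀ab/L³ = -6·18·5·15/20³ = -81/80 kN
  M_B = M₀a(2b-a)/L² = 18·5·(2·15-5)/20² = 45/8 kN·m
Load 3 — uniform load w=17 kN/m over full span:
  R_A = wL/2 = 17·20/2 = 170 kN
  M_A = wL²/12 = 17·20²/12 = 1700/3 kN·m
  R_B = wL/2 = 17·20/2 = 170 kN
  M_B = -wL²/12 = -17·20²/12 = -1700/3 kN·m
Superposition: R_A = 8231/48 kN, M_A = 13519/24 kN·m, R_B = 8089/48 kN, M_B = -13409/24 kN·m

R_A = 8231/48 kN, M_A = 13519/24 kN·m, R_B = 8089/48 kN, M_B = -13409/24 kN·m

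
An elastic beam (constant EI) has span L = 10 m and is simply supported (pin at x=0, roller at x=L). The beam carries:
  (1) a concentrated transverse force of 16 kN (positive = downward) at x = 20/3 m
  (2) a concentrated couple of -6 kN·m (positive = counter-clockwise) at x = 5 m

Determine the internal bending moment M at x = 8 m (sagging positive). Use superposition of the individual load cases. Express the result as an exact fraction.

Load 1 — point force P=16 kN at a=20/3 m (b=L-a=10/3):
  M_1 = Pa(L-x)/L  [x>a] = 16·(20/3)·(10-8)/10 = 64/3 kN·m
Load 2 — applied couple M₀=-6 kN·m at a=5 m (b=L-a=5):
  M_2 = M₀x/L - M₀  [x>a] = (-6)·8/10 - (-6) = 6/5 kN·m
Superposition: M = Σ M_i = 338/15 kN·m ≈ 22.533333 kN·m

M(8) = 338/15 kN·m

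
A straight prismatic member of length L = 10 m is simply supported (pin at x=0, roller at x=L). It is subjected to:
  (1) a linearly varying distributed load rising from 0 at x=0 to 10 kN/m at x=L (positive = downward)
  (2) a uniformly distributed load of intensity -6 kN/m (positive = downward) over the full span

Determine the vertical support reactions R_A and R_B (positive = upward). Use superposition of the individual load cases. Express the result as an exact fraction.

Load 1 — triangular load w₀=10 kN/m (0→w₀ over full span):
  R_A = w₀L/6 = 10·10/6 = 50/3 kN
  R_B = w₀L/3 = 10·10/3 = 100/3 kN
Load 2 — uniform load w=-6 kN/m over full span:
  R_A = wL/2 = (-6)·10/2 = -30 kN
  R_B = wL/2 = (-6)·10/2 = -30 kN
Superposition: R_A = -40/3 kN, R_B = 10/3 kN

R_A = -40/3 kN, R_B = 10/3 kN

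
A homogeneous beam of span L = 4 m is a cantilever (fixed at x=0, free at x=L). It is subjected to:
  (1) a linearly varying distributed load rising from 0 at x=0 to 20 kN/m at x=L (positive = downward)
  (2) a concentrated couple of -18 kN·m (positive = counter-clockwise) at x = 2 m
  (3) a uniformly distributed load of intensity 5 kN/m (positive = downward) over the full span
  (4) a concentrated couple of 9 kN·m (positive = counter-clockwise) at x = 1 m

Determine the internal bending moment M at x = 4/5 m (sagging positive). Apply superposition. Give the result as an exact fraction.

M(4/5) = -8227/75 kN·m

Load 1 — triangular load w₀=20 kN/m (0→w₀ over full span):
  M_1 = w₀Lx/2 - w₀L²/3 - w₀x³/(6L) = 20·4·(4/5)/2 - 20·4²/3 - 20·(4/5)³/(6·4) = -5632/75 kN·m
Load 2 — applied couple M₀=-18 kN·m at a=2 m (b=L-a=2):
  M_2 = M₀  [x≤a] = (-18) = -18 kN·m
Load 3 — uniform load w=5 kN/m over full span:
  M_3 = -w(L-x)²/2 = -5·(4-(4/5))²/2 = -128/5 kN·m
Load 4 — applied couple M₀=9 kN·m at a=1 m (b=L-a=3):
  M_4 = M₀  [x≤a] = 9 = 9 kN·m
Superposition: M = Σ M_i = -8227/75 kN·m ≈ -109.693333 kN·m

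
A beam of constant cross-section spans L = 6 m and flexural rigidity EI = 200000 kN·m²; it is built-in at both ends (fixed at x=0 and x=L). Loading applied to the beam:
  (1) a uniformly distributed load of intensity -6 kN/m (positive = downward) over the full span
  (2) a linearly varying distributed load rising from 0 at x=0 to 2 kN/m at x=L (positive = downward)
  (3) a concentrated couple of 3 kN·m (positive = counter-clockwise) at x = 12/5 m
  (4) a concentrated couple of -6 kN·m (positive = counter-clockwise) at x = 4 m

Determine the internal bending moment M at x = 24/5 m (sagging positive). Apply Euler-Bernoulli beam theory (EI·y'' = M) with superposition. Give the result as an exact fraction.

M(24/5) = 314/125 kN·m

Load 1 — uniform load w=-6 kN/m over full span:
  M_1 = wLx/2 - wL²/12 - wx²/2 = (-6)·6·(24/5)/2 - (-6)·6²/12 - (-6)·(24/5)²/2 = 18/25 kN·m
Load 2 — triangular load w₀=2 kN/m (0→w₀ over full span):
  M_2 = 3w₀Lx/20 - w₀L²/30 - w₀x³/(6L) = 3·2·6·(24/5)/20 - 2·6²/30 - 2·(24/5)³/(6·6) = 12/125 kN·m
Load 3 — applied couple M₀=3 kN·m at a=12/5 m (b=L-a=18/5):
  M_3 = R_Ax - M_A - M₀  [x>a] with R_A=18/25, M_A=9/25 = (18/25)·(24/5) - (9/25) - 3 = 12/125 kN·m
Load 4 — applied couple M₀=-6 kN·m at a=4 m (b=L-a=2):
  M_4 = R_Ax - M_A - M₀  [x>a] with R_A=-4/3, M_A=-2 = (-4/3)·(24/5) - (-2) - (-6) = 8/5 kN·m
Superposition: M = Σ M_i = 314/125 kN·m ≈ 2.512000 kN·m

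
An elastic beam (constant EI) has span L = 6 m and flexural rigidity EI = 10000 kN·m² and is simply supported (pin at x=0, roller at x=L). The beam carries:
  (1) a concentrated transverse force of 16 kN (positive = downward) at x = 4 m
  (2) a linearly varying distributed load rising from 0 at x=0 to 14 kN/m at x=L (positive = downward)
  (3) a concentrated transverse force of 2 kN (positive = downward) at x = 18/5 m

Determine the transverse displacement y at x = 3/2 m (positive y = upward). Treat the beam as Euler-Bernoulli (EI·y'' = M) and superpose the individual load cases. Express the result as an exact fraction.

Load 1 — point force P=16 kN at a=4 m (b=L-a=2):
  y_1 = -Pbx(L²-b²-x²)/(6LEI)  [x≤a] = -16·2·(3/2)·(6²-2²-(3/2)²)/(6·6·10000) = -119/30000 m
Load 2 — triangular load w₀=14 kN/m (0→w₀ over full span):
  y_2 = -w₀x(7L⁴-10L²x²+3x⁴)/(360LEI) = -14·(3/2)·(7·6⁴-10·6²·(3/2)²+3·(3/2)⁴)/(360·6·10000) = -20601/2560000 m
Load 3 — point force P=2 kN at a=18/5 m (b=L-a=12/5):
  y_3 = -Pbx(L²-b²-x²)/(6LEI)  [x≤a] = -2·(12/5)·(3/2)·(6²-(12/5)²-(3/2)²)/(6·6·10000) = -2799/5000000 m
Superposition: y = Σ y_i = -12070783/960000000 m ≈ -0.012574 m

y(3/2) = -12070783/960000000 m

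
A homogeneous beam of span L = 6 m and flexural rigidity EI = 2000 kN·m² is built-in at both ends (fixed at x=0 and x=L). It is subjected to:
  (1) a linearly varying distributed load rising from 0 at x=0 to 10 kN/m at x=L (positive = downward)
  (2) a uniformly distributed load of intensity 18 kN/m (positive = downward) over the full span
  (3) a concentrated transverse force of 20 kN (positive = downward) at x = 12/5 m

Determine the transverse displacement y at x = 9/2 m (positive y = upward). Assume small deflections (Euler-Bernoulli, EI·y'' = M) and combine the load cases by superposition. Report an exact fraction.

y(9/2) = -549/20480 m

Load 1 — triangular load w₀=10 kN/m (0→w₀ over full span):
  y_1 = -w₀x²(L-x)²(x+2L)/(120LEI) = -10·(9/2)²·(6-(9/2))²·((9/2)+2·6)/(120·6·2000) = -2673/512000 m
Load 2 — uniform load w=18 kN/m over full span:
  y_2 = -wx²(L-x)²/(24EI) = -18·(9/2)²·(6-(9/2))²/(24·2000) = -2187/128000 m
Load 3 — point force P=20 kN at a=12/5 m (b=L-a=18/5):
  y_3 = -Pa²(L-x)²(3bL-(3b+a)(L-x))/(6L³EI)  [x>a] = -20·(12/5)²·(6-(9/2))²·(3·(18/5)·6-(3·(18/5)+(12/5))·(6-(9/2)))/(6·6³·2000) = -9/2000 m
Superposition: y = Σ y_i = -549/20480 m ≈ -0.026807 m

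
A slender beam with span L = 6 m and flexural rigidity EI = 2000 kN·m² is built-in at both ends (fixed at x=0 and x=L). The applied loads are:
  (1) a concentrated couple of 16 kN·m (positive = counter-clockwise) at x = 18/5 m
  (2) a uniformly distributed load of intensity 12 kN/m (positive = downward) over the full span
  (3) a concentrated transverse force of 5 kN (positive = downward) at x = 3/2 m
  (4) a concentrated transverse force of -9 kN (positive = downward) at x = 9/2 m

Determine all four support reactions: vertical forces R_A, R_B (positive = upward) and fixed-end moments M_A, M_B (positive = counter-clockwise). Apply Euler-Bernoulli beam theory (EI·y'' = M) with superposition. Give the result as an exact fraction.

Load 1 — applied couple M₀=16 kN·m at a=18/5 m (b=L-a=12/5):
  R_A = 6M₀ab/L³ = 6·16·(18/5)·(12/5)/6³ = 96/25 kN
  M_A = M₀b(2a-b)/L² = 16·(12/5)·(2·(18/5)-(12/5))/6² = 128/25 kN·m
  R_B = -6M₀ab/L³ = -6·16·(18/5)·(12/5)/6³ = -96/25 kN
  M_B = M₀a(2b-a)/L² = 16·(18/5)·(2·(12/5)-(18/5))/6² = 48/25 kN·m
Load 2 — uniform load w=12 kN/m over full span:
  R_A = wL/2 = 12·6/2 = 36 kN
  M_A = wL²/12 = 12·6²/12 = 36 kN·m
  R_B = wL/2 = 12·6/2 = 36 kN
  M_B = -wL²/12 = -12·6²/12 = -36 kN·m
Load 3 — point force P=5 kN at a=3/2 m (b=L-a=9/2):
  R_A = Pb²(3a+b)/L³ = 5·(9/2)²·(3·(3/2)+(9/2))/6³ = 135/32 kN
  M_A = Pab²/L² = 5·(3/2)·(9/2)²/6² = 135/32 kN·m
  R_B = Pa²(a+3b)/L³ = 5·(3/2)²·((3/2)+3·(9/2))/6³ = 25/32 kN
  M_B = -Pa²b/L² = -5·(3/2)²·(9/2)/6² = -45/32 kN·m
Load 4 — point force P=-9 kN at a=9/2 m (b=L-a=3/2):
  R_A = Pb²(3a+b)/L³ = (-9)·(3/2)²·(3·(9/2)+(3/2))/6³ = -45/32 kN
  M_A = Pab²/L² = (-9)·(9/2)·(3/2)²/6² = -81/32 kN·m
  R_B = Pa²(a+3b)/L³ = (-9)·(9/2)²·((9/2)+3·(3/2))/6³ = -243/32 kN
  M_B = -Pa²b/L² = -(-9)·(9/2)²·(3/2)/6² = 243/32 kN·m
Superposition: R_A = 17061/400 kN, M_A = 17123/400 kN·m, R_B = 10139/400 kN, M_B = -11157/400 kN·m

R_A = 17061/400 kN, M_A = 17123/400 kN·m, R_B = 10139/400 kN, M_B = -11157/400 kN·m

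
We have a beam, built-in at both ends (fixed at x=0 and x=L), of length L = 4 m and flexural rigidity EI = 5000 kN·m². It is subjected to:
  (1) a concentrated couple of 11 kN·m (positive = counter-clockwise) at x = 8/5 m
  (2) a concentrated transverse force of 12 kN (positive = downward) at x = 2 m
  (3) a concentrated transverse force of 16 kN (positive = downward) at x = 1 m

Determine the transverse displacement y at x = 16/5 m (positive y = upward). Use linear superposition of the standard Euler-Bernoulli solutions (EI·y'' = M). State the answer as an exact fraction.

y(16/5) = -1601/5859375 m

Load 1 — applied couple M₀=11 kN·m at a=8/5 m (b=L-a=12/5):
  y_1 = (R_Ax³/6 - M_Ax²/2 - M₀(x-a)²/2)/EI  [x>a] with R_A=99/25, M_A=33/25 = ((99/25)·(16/5)³/6 - (33/25)·(16/5)²/2 - 11·((16/5)-(8/5))²/2)/5000 = 308/1953125 m
Load 2 — point force P=12 kN at a=2 m (b=L-a=2):
  y_2 = -Pa²(L-x)²(3bL-(3b+a)(L-x))/(6L³EI)  [x>a] = -12·2²·(4-(16/5))²·(3·2·4-(3·2+2)·(4-(16/5)))/(6·4³·5000) = -22/78125 m
Load 3 — point force P=16 kN at a=1 m (b=L-a=3):
  y_3 = -Pa²(L-x)²(3bL-(3b+a)(L-x))/(6L³EI)  [x>a] = -16·1²·(4-(16/5))²·(3·3·4-(3·3+1)·(4-(16/5)))/(6·4³·5000) = -7/46875 m
Superposition: y = Σ y_i = -1601/5859375 m ≈ -0.000273 m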